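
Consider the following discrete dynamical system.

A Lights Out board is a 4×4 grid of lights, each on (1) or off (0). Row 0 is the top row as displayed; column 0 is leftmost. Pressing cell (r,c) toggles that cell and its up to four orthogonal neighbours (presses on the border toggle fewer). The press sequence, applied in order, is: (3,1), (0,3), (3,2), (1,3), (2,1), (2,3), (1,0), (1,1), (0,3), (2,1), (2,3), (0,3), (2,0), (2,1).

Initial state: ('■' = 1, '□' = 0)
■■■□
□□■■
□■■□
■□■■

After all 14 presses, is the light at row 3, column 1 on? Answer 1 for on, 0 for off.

1

step 0: ■■■□
□□■■
□■■□
■□■■
step 1: ■■■□
□□■■
□□■□
□■□■
step 2: ■■□■
□□■□
□□■□
□■□■
step 3: ■■□■
□□■□
□□□□
□□■□
step 4: ■■□□
□□□■
□□□■
□□■□
step 5: ■■□□
□■□■
■■■■
□■■□
step 6: ■■□□
□■□□
■■□□
□■■■
step 7: □■□□
■□□□
□■□□
□■■■
step 8: □□□□
□■■□
□□□□
□■■■
step 9: □□■■
□■■■
□□□□
□■■■
step 10: □□■■
□□■■
■■■□
□□■■
step 11: □□■■
□□■□
■■□■
□□■□
step 12: □□□□
□□■■
■■□■
□□■□
step 13: □□□□
■□■■
□□□■
■□■□
step 14: □□□□
■■■■
■■■■
■■■□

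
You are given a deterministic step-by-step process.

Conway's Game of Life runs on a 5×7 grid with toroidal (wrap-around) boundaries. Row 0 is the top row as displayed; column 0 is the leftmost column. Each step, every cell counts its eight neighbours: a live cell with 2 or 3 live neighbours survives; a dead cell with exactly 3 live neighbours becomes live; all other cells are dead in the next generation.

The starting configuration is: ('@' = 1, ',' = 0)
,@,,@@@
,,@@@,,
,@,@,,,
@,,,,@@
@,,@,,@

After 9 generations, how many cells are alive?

6

gen 0: ,@,,@@@
,,@@@,,
,@,@,,,
@,,,,@@
@,,@,,@
gen 1: ,@,,,,@
@@,,,,,
@@,@,@@
,@@,@@,
,@,,,,,
gen 2: ,@@,,,,
,,,,,@,
,,,@,@,
,,,@@@,
,@,,,@,
gen 3: ,@@,,,,
,,@,@,,
,,,@,@@
,,@@,@@
,@,@,@,
gen 4: ,@,,@,,
,@@,@@,
,,,,,,@
@,,@,,,
@@,@,@@
gen 5: ,,,,,,,
@@@@@@,
@@@@@@@
,@@,@@,
,@,@,@@
gen 6: ,,,,,,,
,,,,,,,
,,,,,,,
,,,,,,,
@@,@,@@
gen 7: @,,,,,@
,,,,,,,
,,,,,,,
@,,,,,@
@,,,,,@
gen 8: @,,,,,@
,,,,,,,
,,,,,,,
@,,,,,@
,@,,,@,
gen 9: @,,,,,@
,,,,,,,
,,,,,,,
@,,,,,@
,@,,,@,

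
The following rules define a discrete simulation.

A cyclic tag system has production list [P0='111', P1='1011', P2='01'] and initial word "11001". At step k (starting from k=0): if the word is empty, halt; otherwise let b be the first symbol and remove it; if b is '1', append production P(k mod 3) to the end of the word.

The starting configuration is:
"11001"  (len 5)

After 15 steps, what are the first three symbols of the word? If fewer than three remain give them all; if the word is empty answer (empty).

101

k=0  "11001"  (len 5)
k=1  "1001111"  (len 7)
k=2  "0011111011"  (len 10)
k=3  "011111011"  (len 9)
k=4  "11111011"  (len 8)
k=5  "11110111011"  (len 11)
k=6  "111011101101"  (len 12)
k=7  "11011101101111"  (len 14)
k=8  "10111011011111011"  (len 17)
k=9  "011101101111101101"  (len 18)
k=10  "11101101111101101"  (len 17)
k=11  "11011011111011011011"  (len 20)
k=12  "101101111101101101101"  (len 21)
k=13  "01101111101101101101111"  (len 23)
k=14  "1101111101101101101111"  (len 22)
k=15  "10111110110110110111101"  (len 23)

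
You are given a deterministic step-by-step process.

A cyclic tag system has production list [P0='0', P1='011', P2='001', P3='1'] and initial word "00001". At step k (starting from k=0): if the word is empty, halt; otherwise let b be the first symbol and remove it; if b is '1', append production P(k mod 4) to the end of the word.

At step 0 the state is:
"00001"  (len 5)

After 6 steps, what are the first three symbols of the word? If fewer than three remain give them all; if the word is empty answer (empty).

(empty)

gen 0: "00001"  (len 5)
gen 1: "0001"  (len 4)
gen 2: "001"  (len 3)
gen 3: "01"  (len 2)
gen 4: "1"  (len 1)
gen 5: "0"  (len 1)
gen 6: (halted — word empty)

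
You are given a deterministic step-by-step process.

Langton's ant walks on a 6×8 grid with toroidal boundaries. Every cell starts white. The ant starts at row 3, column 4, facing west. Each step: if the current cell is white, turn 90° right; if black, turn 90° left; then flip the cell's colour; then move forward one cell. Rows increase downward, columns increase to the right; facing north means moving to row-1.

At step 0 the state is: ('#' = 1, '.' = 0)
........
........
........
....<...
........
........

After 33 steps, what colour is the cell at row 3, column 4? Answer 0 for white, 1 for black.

0

0) ........
........
........
....<...
........
........
1) ........
........
....^...
....#...
........
........
2) ........
........
....#>..
....#...
........
........
3) ........
........
....##..
....#v..
........
........
4) ........
........
....##..
....<#..
........
........
5) ........
........
....##..
.....#..
....v...
........
6) ........
........
....##..
.....#..
...<#...
........
7) ........
........
....##..
...^.#..
...##...
........
8) ........
........
....##..
...#>#..
...##...
........
9) ........
........
....##..
...###..
...#v...
........
10) ........
........
....##..
...###..
...#.>..
........
11) ........
........
....##..
...###..
...#.#..
.....v..
12) ........
........
....##..
...###..
...#.#..
....<#..
13) ........
........
....##..
...###..
...#^#..
....##..
14) ........
........
....##..
...###..
...##>..
....##..
15) ........
........
....##..
...##^..
...##...
....##..
16) ........
........
....##..
...#<...
...##...
....##..
17) ........
........
....##..
...#....
...#v...
....##..
18) ........
........
....##..
...#....
...#.>..
....##..
19) ........
........
....##..
...#....
...#.#..
....#v..
20) ........
........
....##..
...#....
...#.#..
....#.>.
21) ......v.
........
....##..
...#....
...#.#..
....#.#.
22) .....<#.
........
....##..
...#....
...#.#..
....#.#.
23) .....##.
........
....##..
...#....
...#.#..
....#^#.
24) .....##.
........
....##..
...#....
...#.#..
....##>.
25) .....##.
........
....##..
...#....
...#.#^.
....##..
26) .....##.
........
....##..
...#....
...#.##>
....##..
27) .....##.
........
....##..
...#....
...#.###
....##.v
28) .....##.
........
....##..
...#....
...#.###
....##<#
29) .....##.
........
....##..
...#....
...#.#^#
....####
30) .....##.
........
....##..
...#....
...#.<.#
....####
31) .....##.
........
....##..
...#....
...#...#
....#v##
32) .....##.
........
....##..
...#....
...#...#
....#.>#
33) .....##.
........
....##..
...#....
...#..^#
....#..#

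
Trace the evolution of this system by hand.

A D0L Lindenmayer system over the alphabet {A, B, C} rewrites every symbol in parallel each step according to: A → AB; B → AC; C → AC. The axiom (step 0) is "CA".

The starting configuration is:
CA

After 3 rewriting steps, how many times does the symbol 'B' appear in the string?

t=0: CA
t=1: ACAB
t=2: ABACABAC
t=3: ABACABACABACABAC

4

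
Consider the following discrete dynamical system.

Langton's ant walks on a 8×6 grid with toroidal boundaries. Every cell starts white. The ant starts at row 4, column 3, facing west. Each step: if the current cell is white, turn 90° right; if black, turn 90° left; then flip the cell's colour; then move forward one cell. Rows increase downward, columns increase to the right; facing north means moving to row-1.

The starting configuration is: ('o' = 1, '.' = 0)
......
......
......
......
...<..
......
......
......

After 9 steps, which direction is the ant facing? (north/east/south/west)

step 0: ......
......
......
......
...<..
......
......
......
step 1: ......
......
......
...^..
...o..
......
......
......
step 2: ......
......
......
...o>.
...o..
......
......
......
step 3: ......
......
......
...oo.
...ov.
......
......
......
step 4: ......
......
......
...oo.
...<o.
......
......
......
step 5: ......
......
......
...oo.
....o.
...v..
......
......
step 6: ......
......
......
...oo.
....o.
..<o..
......
......
step 7: ......
......
......
...oo.
..^.o.
..oo..
......
......
step 8: ......
......
......
...oo.
..o>o.
..oo..
......
......
step 9: ......
......
......
...oo.
..ooo.
..ov..
......
......

south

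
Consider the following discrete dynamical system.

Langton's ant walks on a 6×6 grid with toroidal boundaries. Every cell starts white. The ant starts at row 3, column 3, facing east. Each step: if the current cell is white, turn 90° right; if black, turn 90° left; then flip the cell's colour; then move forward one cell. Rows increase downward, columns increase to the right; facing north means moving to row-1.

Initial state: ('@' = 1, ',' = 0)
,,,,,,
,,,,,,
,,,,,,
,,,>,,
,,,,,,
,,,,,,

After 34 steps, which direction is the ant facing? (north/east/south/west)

west

t=0: ,,,,,,
,,,,,,
,,,,,,
,,,>,,
,,,,,,
,,,,,,
t=1: ,,,,,,
,,,,,,
,,,,,,
,,,@,,
,,,v,,
,,,,,,
t=2: ,,,,,,
,,,,,,
,,,,,,
,,,@,,
,,<@,,
,,,,,,
t=3: ,,,,,,
,,,,,,
,,,,,,
,,^@,,
,,@@,,
,,,,,,
t=4: ,,,,,,
,,,,,,
,,,,,,
,,@>,,
,,@@,,
,,,,,,
t=5: ,,,,,,
,,,,,,
,,,^,,
,,@,,,
,,@@,,
,,,,,,
t=6: ,,,,,,
,,,,,,
,,,@>,
,,@,,,
,,@@,,
,,,,,,
t=7: ,,,,,,
,,,,,,
,,,@@,
,,@,v,
,,@@,,
,,,,,,
t=8: ,,,,,,
,,,,,,
,,,@@,
,,@<@,
,,@@,,
,,,,,,
t=9: ,,,,,,
,,,,,,
,,,^@,
,,@@@,
,,@@,,
,,,,,,
t=10: ,,,,,,
,,,,,,
,,<,@,
,,@@@,
,,@@,,
,,,,,,
t=11: ,,,,,,
,,^,,,
,,@,@,
,,@@@,
,,@@,,
,,,,,,
t=12: ,,,,,,
,,@>,,
,,@,@,
,,@@@,
,,@@,,
,,,,,,
t=13: ,,,,,,
,,@@,,
,,@v@,
,,@@@,
,,@@,,
,,,,,,
t=14: ,,,,,,
,,@@,,
,,<@@,
,,@@@,
,,@@,,
,,,,,,
t=15: ,,,,,,
,,@@,,
,,,@@,
,,v@@,
,,@@,,
,,,,,,
t=16: ,,,,,,
,,@@,,
,,,@@,
,,,>@,
,,@@,,
,,,,,,
t=17: ,,,,,,
,,@@,,
,,,^@,
,,,,@,
,,@@,,
,,,,,,
t=18: ,,,,,,
,,@@,,
,,<,@,
,,,,@,
,,@@,,
,,,,,,
t=19: ,,,,,,
,,^@,,
,,@,@,
,,,,@,
,,@@,,
,,,,,,
t=20: ,,,,,,
,<,@,,
,,@,@,
,,,,@,
,,@@,,
,,,,,,
t=21: ,^,,,,
,@,@,,
,,@,@,
,,,,@,
,,@@,,
,,,,,,
t=22: ,@>,,,
,@,@,,
,,@,@,
,,,,@,
,,@@,,
,,,,,,
t=23: ,@@,,,
,@v@,,
,,@,@,
,,,,@,
,,@@,,
,,,,,,
t=24: ,@@,,,
,<@@,,
,,@,@,
,,,,@,
,,@@,,
,,,,,,
t=25: ,@@,,,
,,@@,,
,v@,@,
,,,,@,
,,@@,,
,,,,,,
t=26: ,@@,,,
,,@@,,
<@@,@,
,,,,@,
,,@@,,
,,,,,,
t=27: ,@@,,,
^,@@,,
@@@,@,
,,,,@,
,,@@,,
,,,,,,
t=28: ,@@,,,
@>@@,,
@@@,@,
,,,,@,
,,@@,,
,,,,,,
t=29: ,@@,,,
@@@@,,
@v@,@,
,,,,@,
,,@@,,
,,,,,,
t=30: ,@@,,,
@@@@,,
@,>,@,
,,,,@,
,,@@,,
,,,,,,
t=31: ,@@,,,
@@^@,,
@,,,@,
,,,,@,
,,@@,,
,,,,,,
t=32: ,@@,,,
@<,@,,
@,,,@,
,,,,@,
,,@@,,
,,,,,,
t=33: ,@@,,,
@,,@,,
@v,,@,
,,,,@,
,,@@,,
,,,,,,
t=34: ,@@,,,
@,,@,,
<@,,@,
,,,,@,
,,@@,,
,,,,,,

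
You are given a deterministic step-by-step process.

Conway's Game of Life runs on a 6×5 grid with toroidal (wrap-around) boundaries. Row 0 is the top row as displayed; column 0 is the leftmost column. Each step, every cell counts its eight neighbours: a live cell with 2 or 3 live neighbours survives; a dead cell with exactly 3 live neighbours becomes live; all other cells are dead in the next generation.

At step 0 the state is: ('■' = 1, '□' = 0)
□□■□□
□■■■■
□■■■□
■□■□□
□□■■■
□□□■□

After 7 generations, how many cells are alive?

step 0: □□■□□
□■■■■
□■■■□
■□■□□
□□■■■
□□□■□
step 1: □■□□■
■□□□■
□□□□□
■□□□□
□■■□■
□□□□■
step 2: □□□■■
■□□□■
■□□□■
■■□□□
□■□■■
□■■□■
step 3: □■■□□
□□□□□
□□□□□
□■■■□
□□□■■
□■□□□
step 4: □■■□□
□□□□□
□□■□□
□□■■■
■■□■■
■■□■□
step 5: ■■■□□
□■■□□
□□■□□
□□□□□
□□□□□
□□□■□
step 6: ■□□■□
■□□■□
□■■□□
□□□□□
□□□□□
□■■□□
step 7: ■□□■□
■□□■□
□■■□□
□□□□□
□□□□□
□■■□□

8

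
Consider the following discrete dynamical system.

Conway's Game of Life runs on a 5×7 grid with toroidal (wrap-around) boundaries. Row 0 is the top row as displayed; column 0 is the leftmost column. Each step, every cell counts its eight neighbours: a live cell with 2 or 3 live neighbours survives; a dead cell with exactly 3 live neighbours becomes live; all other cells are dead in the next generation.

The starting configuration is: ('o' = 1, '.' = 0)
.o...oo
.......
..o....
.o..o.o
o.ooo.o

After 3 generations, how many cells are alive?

12

t=0: .o...oo
.......
..o....
.o..o.o
o.ooo.o
t=1: .oooooo
.......
.......
.o..o.o
..ooo..
t=2: .o...o.
..oooo.
.......
..o.oo.
......o
t=3: ..oo.oo
..oooo.
..o....
.....o.
....o.o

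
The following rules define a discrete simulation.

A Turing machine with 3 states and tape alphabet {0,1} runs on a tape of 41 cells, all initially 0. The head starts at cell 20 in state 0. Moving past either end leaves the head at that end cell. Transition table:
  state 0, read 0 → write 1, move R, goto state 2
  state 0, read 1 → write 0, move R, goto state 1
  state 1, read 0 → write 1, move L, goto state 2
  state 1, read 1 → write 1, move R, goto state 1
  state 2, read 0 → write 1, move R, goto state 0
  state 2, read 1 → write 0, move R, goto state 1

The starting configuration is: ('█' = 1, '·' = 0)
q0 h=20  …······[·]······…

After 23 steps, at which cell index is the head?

39

k=0  q0 h=20  …······[·]······…
k=1  q2 h=21  …·····█[·]······…
k=2  q0 h=22  …····██[·]······…
k=3  q2 h=23  …···███[·]······…
k=4  q0 h=24  …··████[·]······…
k=5  q2 h=25  …·█████[·]······…
k=6  q0 h=26  …██████[·]······…
k=7  q2 h=27  …██████[·]······…
k=8  q0 h=28  …██████[·]······…
k=9  q2 h=29  …██████[·]······…
k=10  q0 h=30  …██████[·]······…
k=11  q2 h=31  …██████[·]······…
k=12  q0 h=32  …██████[·]······…
k=13  q2 h=33  …██████[·]······…
k=14  q0 h=34  …██████[·]······|
k=15  q2 h=35  …██████[·]·····|
k=16  q0 h=36  …██████[·]····|
k=17  q2 h=37  …██████[·]···|
k=18  q0 h=38  …██████[·]··|
k=19  q2 h=39  …██████[·]·|
k=20  q0 h=40  …██████[·]|
k=21  q2 h=40  …██████[█]|
k=22  q1 h=40  …██████[·]|
k=23  q2 h=39  …██████[█]█|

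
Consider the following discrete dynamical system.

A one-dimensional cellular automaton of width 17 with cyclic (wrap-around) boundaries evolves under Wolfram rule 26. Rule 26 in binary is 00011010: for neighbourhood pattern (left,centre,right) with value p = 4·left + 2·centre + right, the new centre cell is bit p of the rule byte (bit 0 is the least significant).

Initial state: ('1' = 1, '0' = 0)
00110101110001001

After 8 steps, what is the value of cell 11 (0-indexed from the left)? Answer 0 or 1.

1

[0] 00110101110001001
[1] 11100001001010110
[2] 10010010110000100
[3] 01101100101001011
[4] 01001011000110010
[5] 10110010101101101
[6] 00101100001001001
[7] 11001010010110110
[8] 10110001100100100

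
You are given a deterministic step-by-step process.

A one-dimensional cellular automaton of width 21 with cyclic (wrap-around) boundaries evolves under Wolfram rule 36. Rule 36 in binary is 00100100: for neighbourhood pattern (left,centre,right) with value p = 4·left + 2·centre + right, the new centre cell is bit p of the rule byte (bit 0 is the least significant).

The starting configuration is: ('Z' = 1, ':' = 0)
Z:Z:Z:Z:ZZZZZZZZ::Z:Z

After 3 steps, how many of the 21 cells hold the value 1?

0

0) Z:Z:Z:Z:ZZZZZZZZ::Z:Z
1) :ZZZZZZZ::::::::::ZZ:
2) :::::::::::::::::::::
3) :::::::::::::::::::::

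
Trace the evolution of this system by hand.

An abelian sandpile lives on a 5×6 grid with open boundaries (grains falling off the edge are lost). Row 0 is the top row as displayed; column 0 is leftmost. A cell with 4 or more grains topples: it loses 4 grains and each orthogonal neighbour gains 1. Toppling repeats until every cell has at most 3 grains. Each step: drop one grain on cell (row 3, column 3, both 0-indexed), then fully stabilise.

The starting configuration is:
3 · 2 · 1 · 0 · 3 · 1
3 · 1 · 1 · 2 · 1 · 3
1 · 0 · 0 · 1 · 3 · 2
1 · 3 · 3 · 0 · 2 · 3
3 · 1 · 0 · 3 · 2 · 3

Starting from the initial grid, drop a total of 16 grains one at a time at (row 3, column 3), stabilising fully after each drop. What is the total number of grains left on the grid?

59

0) 3 · 2 · 1 · 0 · 3 · 1
3 · 1 · 1 · 2 · 1 · 3
1 · 0 · 0 · 1 · 3 · 2
1 · 3 · 3 · 0 · 2 · 3
3 · 1 · 0 · 3 · 2 · 3
1) 3 · 2 · 1 · 0 · 3 · 1
3 · 1 · 1 · 2 · 1 · 3
1 · 0 · 0 · 1 · 3 · 2
1 · 3 · 3 · 1 · 2 · 3
3 · 1 · 0 · 3 · 2 · 3
2) 3 · 2 · 1 · 0 · 3 · 1
3 · 1 · 1 · 2 · 1 · 3
1 · 0 · 0 · 1 · 3 · 2
1 · 3 · 3 · 2 · 2 · 3
3 · 1 · 0 · 3 · 2 · 3
3) 3 · 2 · 1 · 0 · 3 · 1
3 · 1 · 1 · 2 · 1 · 3
1 · 0 · 0 · 1 · 3 · 2
1 · 3 · 3 · 3 · 2 · 3
3 · 1 · 0 · 3 · 2 · 3
4) 3 · 2 · 1 · 0 · 3 · 1
3 · 1 · 1 · 2 · 1 · 3
1 · 1 · 1 · 2 · 3 · 2
2 · 0 · 1 · 2 · 3 · 3
3 · 2 · 2 · 0 · 3 · 3
5) 3 · 2 · 1 · 0 · 3 · 1
3 · 1 · 1 · 2 · 1 · 3
1 · 1 · 1 · 2 · 3 · 2
2 · 0 · 1 · 3 · 3 · 3
3 · 2 · 2 · 0 · 3 · 3
6) 3 · 2 · 1 · 0 · 3 · 2
3 · 1 · 1 · 3 · 3 · 0
1 · 1 · 2 · 0 · 2 · 1
2 · 0 · 2 · 2 · 3 · 2
3 · 2 · 2 · 2 · 1 · 1
7) 3 · 2 · 1 · 0 · 3 · 2
3 · 1 · 1 · 3 · 3 · 0
1 · 1 · 2 · 0 · 2 · 1
2 · 0 · 2 · 3 · 3 · 2
3 · 2 · 2 · 2 · 1 · 1
8) 3 · 2 · 1 · 0 · 3 · 2
3 · 1 · 1 · 3 · 3 · 0
1 · 1 · 2 · 1 · 3 · 1
2 · 0 · 3 · 1 · 0 · 3
3 · 2 · 2 · 3 · 2 · 1
9) 3 · 2 · 1 · 0 · 3 · 2
3 · 1 · 1 · 3 · 3 · 0
1 · 1 · 2 · 1 · 3 · 1
2 · 0 · 3 · 2 · 0 · 3
3 · 2 · 2 · 3 · 2 · 1
10) 3 · 2 · 1 · 0 · 3 · 2
3 · 1 · 1 · 3 · 3 · 0
1 · 1 · 2 · 1 · 3 · 1
2 · 0 · 3 · 3 · 0 · 3
3 · 2 · 2 · 3 · 2 · 1
11) 3 · 2 · 1 · 0 · 3 · 2
3 · 1 · 1 · 3 · 3 · 0
1 · 1 · 3 · 2 · 3 · 1
2 · 1 · 1 · 2 · 1 · 3
3 · 3 · 0 · 1 · 3 · 1
12) 3 · 2 · 1 · 0 · 3 · 2
3 · 1 · 1 · 3 · 3 · 0
1 · 1 · 3 · 2 · 3 · 1
2 · 1 · 1 · 3 · 1 · 3
3 · 3 · 0 · 1 · 3 · 1
13) 3 · 2 · 1 · 0 · 3 · 2
3 · 1 · 1 · 3 · 3 · 0
1 · 1 · 3 · 3 · 3 · 1
2 · 1 · 2 · 0 · 2 · 3
3 · 3 · 0 · 2 · 3 · 1
14) 3 · 2 · 1 · 0 · 3 · 2
3 · 1 · 1 · 3 · 3 · 0
1 · 1 · 3 · 3 · 3 · 1
2 · 1 · 2 · 1 · 2 · 3
3 · 3 · 0 · 2 · 3 · 1
15) 3 · 2 · 1 · 0 · 3 · 2
3 · 1 · 1 · 3 · 3 · 0
1 · 1 · 3 · 3 · 3 · 1
2 · 1 · 2 · 2 · 2 · 3
3 · 3 · 0 · 2 · 3 · 1
16) 3 · 2 · 1 · 0 · 3 · 2
3 · 1 · 1 · 3 · 3 · 0
1 · 1 · 3 · 3 · 3 · 1
2 · 1 · 2 · 3 · 2 · 3
3 · 3 · 0 · 2 · 3 · 1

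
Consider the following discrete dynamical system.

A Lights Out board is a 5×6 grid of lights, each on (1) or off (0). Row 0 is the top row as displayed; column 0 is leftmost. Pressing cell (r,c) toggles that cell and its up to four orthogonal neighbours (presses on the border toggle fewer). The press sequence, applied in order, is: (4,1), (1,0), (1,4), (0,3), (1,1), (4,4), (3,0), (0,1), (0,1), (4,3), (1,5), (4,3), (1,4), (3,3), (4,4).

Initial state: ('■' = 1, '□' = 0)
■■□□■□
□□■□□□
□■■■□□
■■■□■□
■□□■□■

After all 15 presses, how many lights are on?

0) ■■□□■□
□□■□□□
□■■■□□
■■■□■□
■□□■□■
1) ■■□□■□
□□■□□□
□■■■□□
■□■□■□
□■■■□■
2) □■□□■□
■■■□□□
■■■■□□
■□■□■□
□■■■□■
3) □■□□□□
■■■■■■
■■■■■□
■□■□■□
□■■■□■
4) □■■■■□
■■■□■■
■■■■■□
■□■□■□
□■■■□■
5) □□■■■□
□□□□■■
■□■■■□
■□■□■□
□■■■□■
6) □□■■■□
□□□□■■
■□■■■□
■□■□□□
□■■□■□
7) □□■■■□
□□□□■■
□□■■■□
□■■□□□
■■■□■□
8) ■■□■■□
□■□□■■
□□■■■□
□■■□□□
■■■□■□
9) □□■■■□
□□□□■■
□□■■■□
□■■□□□
■■■□■□
10) □□■■■□
□□□□■■
□□■■■□
□■■■□□
■■□■□□
11) □□■■■■
□□□□□□
□□■■■■
□■■■□□
■■□■□□
12) □□■■■■
□□□□□□
□□■■■■
□■■□□□
■■■□■□
13) □□■■□■
□□□■■■
□□■■□■
□■■□□□
■■■□■□
14) □□■■□■
□□□■■■
□□■□□■
□■□■■□
■■■■■□
15) □□■■□■
□□□■■■
□□■□□■
□■□■□□
■■■□□■

14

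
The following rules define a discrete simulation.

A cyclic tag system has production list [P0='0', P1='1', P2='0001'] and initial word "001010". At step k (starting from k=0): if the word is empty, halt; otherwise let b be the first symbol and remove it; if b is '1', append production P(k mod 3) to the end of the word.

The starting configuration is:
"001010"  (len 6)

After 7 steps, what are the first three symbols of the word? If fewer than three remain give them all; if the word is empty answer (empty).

t=0: "001010"  (len 6)
t=1: "01010"  (len 5)
t=2: "1010"  (len 4)
t=3: "0100001"  (len 7)
t=4: "100001"  (len 6)
t=5: "000011"  (len 6)
t=6: "00011"  (len 5)
t=7: "0011"  (len 4)

001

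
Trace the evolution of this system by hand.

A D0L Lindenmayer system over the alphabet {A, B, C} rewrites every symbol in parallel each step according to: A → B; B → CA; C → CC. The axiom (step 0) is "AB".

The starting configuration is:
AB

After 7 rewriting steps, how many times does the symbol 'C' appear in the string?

127

step 0: AB
step 1: BCA
step 2: CACCB
step 3: CCBCCCCCA
step 4: CCCCCACCCCCCCCCCB
step 5: CCCCCCCCCCBCCCCCCCCCCCCCCCCCCCCCA
step 6: CCCCCCCCCCCCCCCCCCCCCACCCCCCCCCCCCCCCCCCCCCCCCCCCCCCCCCCCCCCCCCCB
step 7: CCCCCCCCCCCCCCCCCCCCCCCCCCCCCCCCCCCCCCCCCCBCCCCCCCCCCCCCCC…CCCCCCCCCCCCCCCCCCCCCCCCCCCCCCCCCCCCCCCCCCCCCCCCCCCCCCCCCA  (len 129)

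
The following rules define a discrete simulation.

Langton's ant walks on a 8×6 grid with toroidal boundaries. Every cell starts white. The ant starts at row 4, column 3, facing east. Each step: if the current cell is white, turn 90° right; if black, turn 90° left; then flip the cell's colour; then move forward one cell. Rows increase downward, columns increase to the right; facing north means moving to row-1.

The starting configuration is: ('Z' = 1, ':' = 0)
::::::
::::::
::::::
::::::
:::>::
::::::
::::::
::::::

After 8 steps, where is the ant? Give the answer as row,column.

4,3

k=0  ::::::
::::::
::::::
::::::
:::>::
::::::
::::::
::::::
k=1  ::::::
::::::
::::::
::::::
:::Z::
:::v::
::::::
::::::
k=2  ::::::
::::::
::::::
::::::
:::Z::
::<Z::
::::::
::::::
k=3  ::::::
::::::
::::::
::::::
::^Z::
::ZZ::
::::::
::::::
k=4  ::::::
::::::
::::::
::::::
::Z>::
::ZZ::
::::::
::::::
k=5  ::::::
::::::
::::::
:::^::
::Z:::
::ZZ::
::::::
::::::
k=6  ::::::
::::::
::::::
:::Z>:
::Z:::
::ZZ::
::::::
::::::
k=7  ::::::
::::::
::::::
:::ZZ:
::Z:v:
::ZZ::
::::::
::::::
k=8  ::::::
::::::
::::::
:::ZZ:
::Z<Z:
::ZZ::
::::::
::::::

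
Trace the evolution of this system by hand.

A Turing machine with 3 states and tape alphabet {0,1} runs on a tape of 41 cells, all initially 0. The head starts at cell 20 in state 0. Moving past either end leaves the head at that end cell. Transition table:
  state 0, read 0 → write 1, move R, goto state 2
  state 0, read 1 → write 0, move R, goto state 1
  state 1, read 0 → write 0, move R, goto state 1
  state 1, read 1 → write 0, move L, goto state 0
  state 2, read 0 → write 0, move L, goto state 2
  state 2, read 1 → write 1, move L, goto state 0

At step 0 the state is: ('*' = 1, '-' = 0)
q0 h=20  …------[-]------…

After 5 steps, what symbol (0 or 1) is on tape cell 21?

0

t=0: q0 h=20  …------[-]------…
t=1: q2 h=21  …-----*[-]------…
t=2: q2 h=20  …------[*]------…
t=3: q0 h=19  …------[-]*-----…
t=4: q2 h=20  …-----*[*]------…
t=5: q0 h=19  …------[*]*-----…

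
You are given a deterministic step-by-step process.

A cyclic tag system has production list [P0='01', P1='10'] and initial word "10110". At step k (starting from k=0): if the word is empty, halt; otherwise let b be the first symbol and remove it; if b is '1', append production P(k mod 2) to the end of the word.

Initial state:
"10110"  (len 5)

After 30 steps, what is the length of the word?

5

0) "10110"  (len 5)
1) "011001"  (len 6)
2) "11001"  (len 5)
3) "100101"  (len 6)
4) "0010110"  (len 7)
5) "010110"  (len 6)
6) "10110"  (len 5)
7) "011001"  (len 6)
8) "11001"  (len 5)
9) "100101"  (len 6)
10) "0010110"  (len 7)
11) "010110"  (len 6)
12) "10110"  (len 5)
13) "011001"  (len 6)
14) "11001"  (len 5)
15) "100101"  (len 6)
16) "0010110"  (len 7)
17) "010110"  (len 6)
18) "10110"  (len 5)
19) "011001"  (len 6)
20) "11001"  (len 5)
21) "100101"  (len 6)
22) "0010110"  (len 7)
23) "010110"  (len 6)
24) "10110"  (len 5)
25) "011001"  (len 6)
26) "11001"  (len 5)
27) "100101"  (len 6)
28) "0010110"  (len 7)
29) "010110"  (len 6)
30) "10110"  (len 5)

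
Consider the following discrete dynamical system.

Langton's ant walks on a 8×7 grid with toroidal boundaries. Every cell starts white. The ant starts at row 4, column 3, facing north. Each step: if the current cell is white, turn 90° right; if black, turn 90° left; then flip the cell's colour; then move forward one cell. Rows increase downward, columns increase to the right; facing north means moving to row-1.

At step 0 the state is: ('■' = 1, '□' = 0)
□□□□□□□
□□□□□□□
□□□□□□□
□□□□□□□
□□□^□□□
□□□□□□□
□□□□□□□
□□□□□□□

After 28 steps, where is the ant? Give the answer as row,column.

step 0: □□□□□□□
□□□□□□□
□□□□□□□
□□□□□□□
□□□^□□□
□□□□□□□
□□□□□□□
□□□□□□□
step 1: □□□□□□□
□□□□□□□
□□□□□□□
□□□□□□□
□□□■>□□
□□□□□□□
□□□□□□□
□□□□□□□
step 2: □□□□□□□
□□□□□□□
□□□□□□□
□□□□□□□
□□□■■□□
□□□□v□□
□□□□□□□
□□□□□□□
step 3: □□□□□□□
□□□□□□□
□□□□□□□
□□□□□□□
□□□■■□□
□□□<■□□
□□□□□□□
□□□□□□□
step 4: □□□□□□□
□□□□□□□
□□□□□□□
□□□□□□□
□□□^■□□
□□□■■□□
□□□□□□□
□□□□□□□
step 5: □□□□□□□
□□□□□□□
□□□□□□□
□□□□□□□
□□<□■□□
□□□■■□□
□□□□□□□
□□□□□□□
step 6: □□□□□□□
□□□□□□□
□□□□□□□
□□^□□□□
□□■□■□□
□□□■■□□
□□□□□□□
□□□□□□□
step 7: □□□□□□□
□□□□□□□
□□□□□□□
□□■>□□□
□□■□■□□
□□□■■□□
□□□□□□□
□□□□□□□
step 8: □□□□□□□
□□□□□□□
□□□□□□□
□□■■□□□
□□■v■□□
□□□■■□□
□□□□□□□
□□□□□□□
step 9: □□□□□□□
□□□□□□□
□□□□□□□
□□■■□□□
□□<■■□□
□□□■■□□
□□□□□□□
□□□□□□□
step 10: □□□□□□□
□□□□□□□
□□□□□□□
□□■■□□□
□□□■■□□
□□v■■□□
□□□□□□□
□□□□□□□
step 11: □□□□□□□
□□□□□□□
□□□□□□□
□□■■□□□
□□□■■□□
□<■■■□□
□□□□□□□
□□□□□□□
step 12: □□□□□□□
□□□□□□□
□□□□□□□
□□■■□□□
□^□■■□□
□■■■■□□
□□□□□□□
□□□□□□□
step 13: □□□□□□□
□□□□□□□
□□□□□□□
□□■■□□□
□■>■■□□
□■■■■□□
□□□□□□□
□□□□□□□
step 14: □□□□□□□
□□□□□□□
□□□□□□□
□□■■□□□
□■■■■□□
□■v■■□□
□□□□□□□
□□□□□□□
step 15: □□□□□□□
□□□□□□□
□□□□□□□
□□■■□□□
□■■■■□□
□■□>■□□
□□□□□□□
□□□□□□□
step 16: □□□□□□□
□□□□□□□
□□□□□□□
□□■■□□□
□■■^■□□
□■□□■□□
□□□□□□□
□□□□□□□
step 17: □□□□□□□
□□□□□□□
□□□□□□□
□□■■□□□
□■<□■□□
□■□□■□□
□□□□□□□
□□□□□□□
step 18: □□□□□□□
□□□□□□□
□□□□□□□
□□■■□□□
□■□□■□□
□■v□■□□
□□□□□□□
□□□□□□□
step 19: □□□□□□□
□□□□□□□
□□□□□□□
□□■■□□□
□■□□■□□
□<■□■□□
□□□□□□□
□□□□□□□
step 20: □□□□□□□
□□□□□□□
□□□□□□□
□□■■□□□
□■□□■□□
□□■□■□□
□v□□□□□
□□□□□□□
step 21: □□□□□□□
□□□□□□□
□□□□□□□
□□■■□□□
□■□□■□□
□□■□■□□
<■□□□□□
□□□□□□□
step 22: □□□□□□□
□□□□□□□
□□□□□□□
□□■■□□□
□■□□■□□
^□■□■□□
■■□□□□□
□□□□□□□
step 23: □□□□□□□
□□□□□□□
□□□□□□□
□□■■□□□
□■□□■□□
■>■□■□□
■■□□□□□
□□□□□□□
step 24: □□□□□□□
□□□□□□□
□□□□□□□
□□■■□□□
□■□□■□□
■■■□■□□
■v□□□□□
□□□□□□□
step 25: □□□□□□□
□□□□□□□
□□□□□□□
□□■■□□□
□■□□■□□
■■■□■□□
■□>□□□□
□□□□□□□
step 26: □□□□□□□
□□□□□□□
□□□□□□□
□□■■□□□
□■□□■□□
■■■□■□□
■□■□□□□
□□v□□□□
step 27: □□□□□□□
□□□□□□□
□□□□□□□
□□■■□□□
□■□□■□□
■■■□■□□
■□■□□□□
□<■□□□□
step 28: □□□□□□□
□□□□□□□
□□□□□□□
□□■■□□□
□■□□■□□
■■■□■□□
■^■□□□□
□■■□□□□

6,1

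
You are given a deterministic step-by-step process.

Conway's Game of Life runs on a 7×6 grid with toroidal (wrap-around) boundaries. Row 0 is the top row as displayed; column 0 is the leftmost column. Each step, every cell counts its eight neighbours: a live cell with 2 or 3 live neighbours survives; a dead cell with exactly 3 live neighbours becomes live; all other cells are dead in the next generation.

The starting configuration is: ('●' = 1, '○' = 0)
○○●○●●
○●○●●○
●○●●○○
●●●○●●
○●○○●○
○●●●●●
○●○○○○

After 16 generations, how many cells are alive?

[0] ○○●○●●
○●○●●○
●○●●○○
●●●○●●
○●○○●○
○●●●●●
○●○○○○
[1] ●●●○●●
●●○○○○
○○○○○○
○○○○●○
○○○○○○
○●○●●●
○●○○○○
[2] ○○●○○●
○○●○○○
○○○○○○
○○○○○○
○○○●○●
●○●○●○
○○○○○○
[3] ○○○○○○
○○○○○○
○○○○○○
○○○○○○
○○○●●●
○○○●●●
○●○●○●
[4] ○○○○○○
○○○○○○
○○○○○○
○○○○●○
○○○●○●
○○○○○○
●○●●○●
[5] ○○○○○○
○○○○○○
○○○○○○
○○○○●○
○○○○●○
●○●●○●
○○○○○○
[6] ○○○○○○
○○○○○○
○○○○○○
○○○○○○
○○○○●○
○○○●●●
○○○○○○
[7] ○○○○○○
○○○○○○
○○○○○○
○○○○○○
○○○●●●
○○○●●●
○○○○●○
[8] ○○○○○○
○○○○○○
○○○○○○
○○○○●○
○○○●○●
○○○○○○
○○○●●●
[9] ○○○○●○
○○○○○○
○○○○○○
○○○○●○
○○○○●○
○○○●○●
○○○○●○
[10] ○○○○○○
○○○○○○
○○○○○○
○○○○○○
○○○●●●
○○○●○●
○○○●●●
[11] ○○○○●○
○○○○○○
○○○○○○
○○○○●○
○○○●○●
●○●○○○
○○○●○●
[12] ○○○○●○
○○○○○○
○○○○○○
○○○○●○
○○○●●●
●○●●○●
○○○●●●
[13] ○○○●●●
○○○○○○
○○○○○○
○○○●●●
●○●○○○
●○●○○○
●○●○○○
[14] ○○○●●●
○○○○●○
○○○○●○
○○○●●●
●○●○●○
●○●●○●
●○●○●○
[15] ○○○○○○
○○○○○○
○○○○○○
○○○○○○
●○●○○○
●○●○○○
●○●○○○
[16] ○○○○○○
○○○○○○
○○○○○○
○○○○○○
○○○○○○
●○●●○●
○○○○○○

4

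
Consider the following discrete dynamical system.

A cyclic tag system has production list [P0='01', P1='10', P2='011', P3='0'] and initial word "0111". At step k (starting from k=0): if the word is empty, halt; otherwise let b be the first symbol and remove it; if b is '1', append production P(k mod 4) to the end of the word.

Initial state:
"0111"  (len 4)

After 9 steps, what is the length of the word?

6

gen 0: "0111"  (len 4)
gen 1: "111"  (len 3)
gen 2: "1110"  (len 4)
gen 3: "110011"  (len 6)
gen 4: "100110"  (len 6)
gen 5: "0011001"  (len 7)
gen 6: "011001"  (len 6)
gen 7: "11001"  (len 5)
gen 8: "10010"  (len 5)
gen 9: "001001"  (len 6)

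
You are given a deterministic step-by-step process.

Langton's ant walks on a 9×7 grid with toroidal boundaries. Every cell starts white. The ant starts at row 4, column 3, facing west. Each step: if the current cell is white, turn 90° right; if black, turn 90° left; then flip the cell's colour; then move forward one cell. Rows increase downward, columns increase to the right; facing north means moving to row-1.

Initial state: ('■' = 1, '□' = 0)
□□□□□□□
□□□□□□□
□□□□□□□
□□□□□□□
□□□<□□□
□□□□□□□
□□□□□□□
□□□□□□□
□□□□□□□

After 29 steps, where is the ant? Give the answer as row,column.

t=0: □□□□□□□
□□□□□□□
□□□□□□□
□□□□□□□
□□□<□□□
□□□□□□□
□□□□□□□
□□□□□□□
□□□□□□□
t=1: □□□□□□□
□□□□□□□
□□□□□□□
□□□^□□□
□□□■□□□
□□□□□□□
□□□□□□□
□□□□□□□
□□□□□□□
t=2: □□□□□□□
□□□□□□□
□□□□□□□
□□□■>□□
□□□■□□□
□□□□□□□
□□□□□□□
□□□□□□□
□□□□□□□
t=3: □□□□□□□
□□□□□□□
□□□□□□□
□□□■■□□
□□□■v□□
□□□□□□□
□□□□□□□
□□□□□□□
□□□□□□□
t=4: □□□□□□□
□□□□□□□
□□□□□□□
□□□■■□□
□□□<■□□
□□□□□□□
□□□□□□□
□□□□□□□
□□□□□□□
t=5: □□□□□□□
□□□□□□□
□□□□□□□
□□□■■□□
□□□□■□□
□□□v□□□
□□□□□□□
□□□□□□□
□□□□□□□
t=6: □□□□□□□
□□□□□□□
□□□□□□□
□□□■■□□
□□□□■□□
□□<■□□□
□□□□□□□
□□□□□□□
□□□□□□□
t=7: □□□□□□□
□□□□□□□
□□□□□□□
□□□■■□□
□□^□■□□
□□■■□□□
□□□□□□□
□□□□□□□
□□□□□□□
t=8: □□□□□□□
□□□□□□□
□□□□□□□
□□□■■□□
□□■>■□□
□□■■□□□
□□□□□□□
□□□□□□□
□□□□□□□
t=9: □□□□□□□
□□□□□□□
□□□□□□□
□□□■■□□
□□■■■□□
□□■v□□□
□□□□□□□
□□□□□□□
□□□□□□□
t=10: □□□□□□□
□□□□□□□
□□□□□□□
□□□■■□□
□□■■■□□
□□■□>□□
□□□□□□□
□□□□□□□
□□□□□□□
t=11: □□□□□□□
□□□□□□□
□□□□□□□
□□□■■□□
□□■■■□□
□□■□■□□
□□□□v□□
□□□□□□□
□□□□□□□
t=12: □□□□□□□
□□□□□□□
□□□□□□□
□□□■■□□
□□■■■□□
□□■□■□□
□□□<■□□
□□□□□□□
□□□□□□□
t=13: □□□□□□□
□□□□□□□
□□□□□□□
□□□■■□□
□□■■■□□
□□■^■□□
□□□■■□□
□□□□□□□
□□□□□□□
t=14: □□□□□□□
□□□□□□□
□□□□□□□
□□□■■□□
□□■■■□□
□□■■>□□
□□□■■□□
□□□□□□□
□□□□□□□
t=15: □□□□□□□
□□□□□□□
□□□□□□□
□□□■■□□
□□■■^□□
□□■■□□□
□□□■■□□
□□□□□□□
□□□□□□□
t=16: □□□□□□□
□□□□□□□
□□□□□□□
□□□■■□□
□□■<□□□
□□■■□□□
□□□■■□□
□□□□□□□
□□□□□□□
t=17: □□□□□□□
□□□□□□□
□□□□□□□
□□□■■□□
□□■□□□□
□□■v□□□
□□□■■□□
□□□□□□□
□□□□□□□
t=18: □□□□□□□
□□□□□□□
□□□□□□□
□□□■■□□
□□■□□□□
□□■□>□□
□□□■■□□
□□□□□□□
□□□□□□□
t=19: □□□□□□□
□□□□□□□
□□□□□□□
□□□■■□□
□□■□□□□
□□■□■□□
□□□■v□□
□□□□□□□
□□□□□□□
t=20: □□□□□□□
□□□□□□□
□□□□□□□
□□□■■□□
□□■□□□□
□□■□■□□
□□□■□>□
□□□□□□□
□□□□□□□
t=21: □□□□□□□
□□□□□□□
□□□□□□□
□□□■■□□
□□■□□□□
□□■□■□□
□□□■□■□
□□□□□v□
□□□□□□□
t=22: □□□□□□□
□□□□□□□
□□□□□□□
□□□■■□□
□□■□□□□
□□■□■□□
□□□■□■□
□□□□<■□
□□□□□□□
t=23: □□□□□□□
□□□□□□□
□□□□□□□
□□□■■□□
□□■□□□□
□□■□■□□
□□□■^■□
□□□□■■□
□□□□□□□
t=24: □□□□□□□
□□□□□□□
□□□□□□□
□□□■■□□
□□■□□□□
□□■□■□□
□□□■■>□
□□□□■■□
□□□□□□□
t=25: □□□□□□□
□□□□□□□
□□□□□□□
□□□■■□□
□□■□□□□
□□■□■^□
□□□■■□□
□□□□■■□
□□□□□□□
t=26: □□□□□□□
□□□□□□□
□□□□□□□
□□□■■□□
□□■□□□□
□□■□■■>
□□□■■□□
□□□□■■□
□□□□□□□
t=27: □□□□□□□
□□□□□□□
□□□□□□□
□□□■■□□
□□■□□□□
□□■□■■■
□□□■■□v
□□□□■■□
□□□□□□□
t=28: □□□□□□□
□□□□□□□
□□□□□□□
□□□■■□□
□□■□□□□
□□■□■■■
□□□■■<■
□□□□■■□
□□□□□□□
t=29: □□□□□□□
□□□□□□□
□□□□□□□
□□□■■□□
□□■□□□□
□□■□■^■
□□□■■■■
□□□□■■□
□□□□□□□

5,5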